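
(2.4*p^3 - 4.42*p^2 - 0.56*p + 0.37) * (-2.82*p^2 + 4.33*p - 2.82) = -6.768*p^5 + 22.8564*p^4 - 24.3274*p^3 + 8.9962*p^2 + 3.1813*p - 1.0434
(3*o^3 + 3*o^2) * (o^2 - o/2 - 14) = 3*o^5 + 3*o^4/2 - 87*o^3/2 - 42*o^2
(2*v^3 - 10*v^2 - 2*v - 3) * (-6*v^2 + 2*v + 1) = -12*v^5 + 64*v^4 - 6*v^3 + 4*v^2 - 8*v - 3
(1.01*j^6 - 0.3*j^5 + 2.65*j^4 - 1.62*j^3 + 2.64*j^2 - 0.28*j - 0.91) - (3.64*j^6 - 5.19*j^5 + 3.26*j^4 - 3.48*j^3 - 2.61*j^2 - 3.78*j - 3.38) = -2.63*j^6 + 4.89*j^5 - 0.61*j^4 + 1.86*j^3 + 5.25*j^2 + 3.5*j + 2.47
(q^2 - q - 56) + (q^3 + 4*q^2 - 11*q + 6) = q^3 + 5*q^2 - 12*q - 50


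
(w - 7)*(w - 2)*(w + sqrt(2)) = w^3 - 9*w^2 + sqrt(2)*w^2 - 9*sqrt(2)*w + 14*w + 14*sqrt(2)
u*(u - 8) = u^2 - 8*u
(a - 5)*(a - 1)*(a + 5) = a^3 - a^2 - 25*a + 25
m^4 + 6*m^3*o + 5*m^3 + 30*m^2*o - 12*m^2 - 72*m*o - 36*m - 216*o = (m - 3)*(m + 2)*(m + 6)*(m + 6*o)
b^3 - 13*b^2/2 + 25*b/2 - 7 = (b - 7/2)*(b - 2)*(b - 1)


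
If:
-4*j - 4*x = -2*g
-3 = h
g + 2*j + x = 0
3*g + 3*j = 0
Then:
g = 0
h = -3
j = 0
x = 0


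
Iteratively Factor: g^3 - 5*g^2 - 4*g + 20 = (g + 2)*(g^2 - 7*g + 10) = (g - 5)*(g + 2)*(g - 2)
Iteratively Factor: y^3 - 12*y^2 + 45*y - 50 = (y - 2)*(y^2 - 10*y + 25) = (y - 5)*(y - 2)*(y - 5)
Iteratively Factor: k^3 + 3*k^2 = (k)*(k^2 + 3*k) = k*(k + 3)*(k)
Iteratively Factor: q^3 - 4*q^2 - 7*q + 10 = (q + 2)*(q^2 - 6*q + 5) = (q - 5)*(q + 2)*(q - 1)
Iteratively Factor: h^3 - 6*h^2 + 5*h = (h)*(h^2 - 6*h + 5) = h*(h - 1)*(h - 5)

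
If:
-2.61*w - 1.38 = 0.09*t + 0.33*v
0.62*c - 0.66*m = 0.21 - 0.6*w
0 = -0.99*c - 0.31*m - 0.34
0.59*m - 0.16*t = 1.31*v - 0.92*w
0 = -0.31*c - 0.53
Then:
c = -1.71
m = 4.36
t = -436.31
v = 60.11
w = 6.92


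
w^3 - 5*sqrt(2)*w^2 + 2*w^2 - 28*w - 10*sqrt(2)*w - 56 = (w + 2)*(w - 7*sqrt(2))*(w + 2*sqrt(2))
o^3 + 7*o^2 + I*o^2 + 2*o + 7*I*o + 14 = (o + 7)*(o - I)*(o + 2*I)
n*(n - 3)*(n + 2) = n^3 - n^2 - 6*n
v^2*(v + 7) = v^3 + 7*v^2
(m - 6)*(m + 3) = m^2 - 3*m - 18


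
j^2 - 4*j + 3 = (j - 3)*(j - 1)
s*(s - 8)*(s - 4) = s^3 - 12*s^2 + 32*s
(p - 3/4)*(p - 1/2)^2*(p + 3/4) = p^4 - p^3 - 5*p^2/16 + 9*p/16 - 9/64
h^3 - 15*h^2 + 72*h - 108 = (h - 6)^2*(h - 3)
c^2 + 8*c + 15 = (c + 3)*(c + 5)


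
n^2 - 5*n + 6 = (n - 3)*(n - 2)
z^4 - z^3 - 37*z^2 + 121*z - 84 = (z - 4)*(z - 3)*(z - 1)*(z + 7)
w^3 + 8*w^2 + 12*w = w*(w + 2)*(w + 6)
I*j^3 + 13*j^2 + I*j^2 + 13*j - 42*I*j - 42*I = (j - 7*I)*(j - 6*I)*(I*j + I)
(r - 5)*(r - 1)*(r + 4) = r^3 - 2*r^2 - 19*r + 20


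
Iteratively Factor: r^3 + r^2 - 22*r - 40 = (r - 5)*(r^2 + 6*r + 8) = (r - 5)*(r + 4)*(r + 2)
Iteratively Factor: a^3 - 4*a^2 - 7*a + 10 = (a - 1)*(a^2 - 3*a - 10) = (a - 5)*(a - 1)*(a + 2)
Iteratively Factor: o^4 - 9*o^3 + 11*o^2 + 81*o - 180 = (o - 5)*(o^3 - 4*o^2 - 9*o + 36) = (o - 5)*(o - 3)*(o^2 - o - 12) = (o - 5)*(o - 4)*(o - 3)*(o + 3)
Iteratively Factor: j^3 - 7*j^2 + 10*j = (j)*(j^2 - 7*j + 10) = j*(j - 5)*(j - 2)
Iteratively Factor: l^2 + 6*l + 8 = (l + 4)*(l + 2)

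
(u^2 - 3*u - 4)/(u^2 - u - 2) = (u - 4)/(u - 2)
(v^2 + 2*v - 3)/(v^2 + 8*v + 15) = (v - 1)/(v + 5)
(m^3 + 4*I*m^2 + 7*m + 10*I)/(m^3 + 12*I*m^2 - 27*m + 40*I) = (m^2 - I*m + 2)/(m^2 + 7*I*m + 8)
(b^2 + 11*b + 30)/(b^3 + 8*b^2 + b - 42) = (b^2 + 11*b + 30)/(b^3 + 8*b^2 + b - 42)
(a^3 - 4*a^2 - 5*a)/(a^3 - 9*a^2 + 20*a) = (a + 1)/(a - 4)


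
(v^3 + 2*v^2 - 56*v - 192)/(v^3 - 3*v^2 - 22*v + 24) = (v^2 - 2*v - 48)/(v^2 - 7*v + 6)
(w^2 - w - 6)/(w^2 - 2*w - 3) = (w + 2)/(w + 1)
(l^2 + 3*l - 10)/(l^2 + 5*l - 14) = (l + 5)/(l + 7)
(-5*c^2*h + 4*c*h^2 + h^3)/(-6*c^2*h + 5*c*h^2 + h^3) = (5*c + h)/(6*c + h)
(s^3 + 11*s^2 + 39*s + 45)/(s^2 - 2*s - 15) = (s^2 + 8*s + 15)/(s - 5)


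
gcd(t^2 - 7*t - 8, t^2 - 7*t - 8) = t^2 - 7*t - 8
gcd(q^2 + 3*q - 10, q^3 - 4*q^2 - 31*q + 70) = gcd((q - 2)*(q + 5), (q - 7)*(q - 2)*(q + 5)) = q^2 + 3*q - 10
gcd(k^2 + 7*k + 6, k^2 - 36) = k + 6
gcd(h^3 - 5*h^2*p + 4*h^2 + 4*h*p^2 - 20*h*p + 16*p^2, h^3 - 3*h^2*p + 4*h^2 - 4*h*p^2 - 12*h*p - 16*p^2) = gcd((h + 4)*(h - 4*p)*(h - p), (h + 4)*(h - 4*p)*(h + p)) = -h^2 + 4*h*p - 4*h + 16*p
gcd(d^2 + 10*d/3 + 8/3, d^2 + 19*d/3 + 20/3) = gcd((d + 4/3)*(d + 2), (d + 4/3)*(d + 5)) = d + 4/3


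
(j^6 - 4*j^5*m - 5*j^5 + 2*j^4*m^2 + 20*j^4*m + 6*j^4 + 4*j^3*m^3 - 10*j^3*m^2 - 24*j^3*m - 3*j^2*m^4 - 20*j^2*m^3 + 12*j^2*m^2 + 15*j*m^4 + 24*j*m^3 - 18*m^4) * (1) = j^6 - 4*j^5*m - 5*j^5 + 2*j^4*m^2 + 20*j^4*m + 6*j^4 + 4*j^3*m^3 - 10*j^3*m^2 - 24*j^3*m - 3*j^2*m^4 - 20*j^2*m^3 + 12*j^2*m^2 + 15*j*m^4 + 24*j*m^3 - 18*m^4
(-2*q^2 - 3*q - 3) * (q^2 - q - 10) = -2*q^4 - q^3 + 20*q^2 + 33*q + 30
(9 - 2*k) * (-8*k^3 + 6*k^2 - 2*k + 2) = 16*k^4 - 84*k^3 + 58*k^2 - 22*k + 18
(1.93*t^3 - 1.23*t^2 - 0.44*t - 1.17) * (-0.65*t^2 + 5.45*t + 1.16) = -1.2545*t^5 + 11.318*t^4 - 4.1787*t^3 - 3.0643*t^2 - 6.8869*t - 1.3572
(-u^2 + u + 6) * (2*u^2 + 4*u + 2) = -2*u^4 - 2*u^3 + 14*u^2 + 26*u + 12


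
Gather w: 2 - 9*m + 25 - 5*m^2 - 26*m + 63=-5*m^2 - 35*m + 90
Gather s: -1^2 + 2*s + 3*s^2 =3*s^2 + 2*s - 1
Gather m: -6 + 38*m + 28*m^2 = 28*m^2 + 38*m - 6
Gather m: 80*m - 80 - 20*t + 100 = 80*m - 20*t + 20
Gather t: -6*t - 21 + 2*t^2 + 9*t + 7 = 2*t^2 + 3*t - 14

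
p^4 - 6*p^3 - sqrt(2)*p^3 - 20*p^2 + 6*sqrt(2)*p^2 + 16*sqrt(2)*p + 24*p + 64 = (p - 8)*(p + 2)*(p - 2*sqrt(2))*(p + sqrt(2))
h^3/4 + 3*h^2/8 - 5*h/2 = h*(h/4 + 1)*(h - 5/2)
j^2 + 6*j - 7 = (j - 1)*(j + 7)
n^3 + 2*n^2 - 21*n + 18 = (n - 3)*(n - 1)*(n + 6)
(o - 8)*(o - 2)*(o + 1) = o^3 - 9*o^2 + 6*o + 16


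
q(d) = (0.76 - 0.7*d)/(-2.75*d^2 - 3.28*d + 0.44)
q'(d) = (0.76 - 0.7*d)*(5.5*d + 3.28)/(-2.75*d^2 - 3.28*d + 0.44)^2 - 0.7/(-2.75*d^2 - 3.28*d + 0.44) = (-1.925*d^2 + 4.18*d + 2.1848)/(7.5625*d^4 + 18.04*d^3 + 8.3384*d^2 - 2.8864*d + 0.1936)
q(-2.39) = -0.33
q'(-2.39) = -0.34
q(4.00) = 0.04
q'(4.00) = -0.00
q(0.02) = 2.00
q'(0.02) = 16.27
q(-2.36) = -0.34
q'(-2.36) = -0.36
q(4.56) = 0.03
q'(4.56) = -0.00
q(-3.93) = -0.12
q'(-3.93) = -0.05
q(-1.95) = -0.59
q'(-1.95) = -1.01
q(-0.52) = 0.80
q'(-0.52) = -0.26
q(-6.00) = -0.06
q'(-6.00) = -0.01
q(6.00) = 0.03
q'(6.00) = -0.00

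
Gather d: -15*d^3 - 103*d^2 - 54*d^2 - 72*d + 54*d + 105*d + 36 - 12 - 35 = -15*d^3 - 157*d^2 + 87*d - 11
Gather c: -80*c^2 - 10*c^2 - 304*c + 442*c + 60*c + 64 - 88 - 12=-90*c^2 + 198*c - 36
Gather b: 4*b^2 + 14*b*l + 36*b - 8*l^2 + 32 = 4*b^2 + b*(14*l + 36) - 8*l^2 + 32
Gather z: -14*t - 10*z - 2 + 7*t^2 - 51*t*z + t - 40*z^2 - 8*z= 7*t^2 - 13*t - 40*z^2 + z*(-51*t - 18) - 2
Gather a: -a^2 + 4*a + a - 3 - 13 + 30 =-a^2 + 5*a + 14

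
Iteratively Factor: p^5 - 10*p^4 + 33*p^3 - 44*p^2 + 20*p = (p)*(p^4 - 10*p^3 + 33*p^2 - 44*p + 20) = p*(p - 1)*(p^3 - 9*p^2 + 24*p - 20) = p*(p - 2)*(p - 1)*(p^2 - 7*p + 10) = p*(p - 2)^2*(p - 1)*(p - 5)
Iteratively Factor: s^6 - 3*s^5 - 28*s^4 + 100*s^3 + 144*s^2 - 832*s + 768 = (s - 2)*(s^5 - s^4 - 30*s^3 + 40*s^2 + 224*s - 384) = (s - 2)^2*(s^4 + s^3 - 28*s^2 - 16*s + 192) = (s - 4)*(s - 2)^2*(s^3 + 5*s^2 - 8*s - 48) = (s - 4)*(s - 3)*(s - 2)^2*(s^2 + 8*s + 16) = (s - 4)*(s - 3)*(s - 2)^2*(s + 4)*(s + 4)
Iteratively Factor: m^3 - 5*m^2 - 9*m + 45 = (m + 3)*(m^2 - 8*m + 15) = (m - 5)*(m + 3)*(m - 3)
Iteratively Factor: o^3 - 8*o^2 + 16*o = (o - 4)*(o^2 - 4*o) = o*(o - 4)*(o - 4)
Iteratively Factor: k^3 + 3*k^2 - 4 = (k - 1)*(k^2 + 4*k + 4) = (k - 1)*(k + 2)*(k + 2)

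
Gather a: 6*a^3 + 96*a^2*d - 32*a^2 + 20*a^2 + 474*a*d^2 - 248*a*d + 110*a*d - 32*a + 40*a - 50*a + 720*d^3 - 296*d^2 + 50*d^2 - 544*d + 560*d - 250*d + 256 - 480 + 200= 6*a^3 + a^2*(96*d - 12) + a*(474*d^2 - 138*d - 42) + 720*d^3 - 246*d^2 - 234*d - 24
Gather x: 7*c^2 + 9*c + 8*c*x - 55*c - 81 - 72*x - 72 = 7*c^2 - 46*c + x*(8*c - 72) - 153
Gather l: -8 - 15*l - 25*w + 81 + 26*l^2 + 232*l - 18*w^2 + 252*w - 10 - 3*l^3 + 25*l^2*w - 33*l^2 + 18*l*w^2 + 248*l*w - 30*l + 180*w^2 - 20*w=-3*l^3 + l^2*(25*w - 7) + l*(18*w^2 + 248*w + 187) + 162*w^2 + 207*w + 63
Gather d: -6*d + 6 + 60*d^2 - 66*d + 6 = 60*d^2 - 72*d + 12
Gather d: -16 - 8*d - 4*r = -8*d - 4*r - 16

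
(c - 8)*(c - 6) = c^2 - 14*c + 48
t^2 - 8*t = t*(t - 8)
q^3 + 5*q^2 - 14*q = q*(q - 2)*(q + 7)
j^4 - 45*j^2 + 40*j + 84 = (j - 6)*(j - 2)*(j + 1)*(j + 7)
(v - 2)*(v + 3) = v^2 + v - 6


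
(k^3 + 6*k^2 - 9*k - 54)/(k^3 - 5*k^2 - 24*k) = (k^2 + 3*k - 18)/(k*(k - 8))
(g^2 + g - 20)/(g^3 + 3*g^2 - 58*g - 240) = (g - 4)/(g^2 - 2*g - 48)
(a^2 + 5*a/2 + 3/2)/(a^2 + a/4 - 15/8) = 4*(a + 1)/(4*a - 5)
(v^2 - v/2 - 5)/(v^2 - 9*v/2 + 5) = (v + 2)/(v - 2)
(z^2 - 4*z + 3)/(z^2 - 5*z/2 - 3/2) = 2*(z - 1)/(2*z + 1)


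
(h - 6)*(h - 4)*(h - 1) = h^3 - 11*h^2 + 34*h - 24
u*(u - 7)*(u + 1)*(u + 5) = u^4 - u^3 - 37*u^2 - 35*u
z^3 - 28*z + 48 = (z - 4)*(z - 2)*(z + 6)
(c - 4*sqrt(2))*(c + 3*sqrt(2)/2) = c^2 - 5*sqrt(2)*c/2 - 12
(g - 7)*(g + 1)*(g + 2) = g^3 - 4*g^2 - 19*g - 14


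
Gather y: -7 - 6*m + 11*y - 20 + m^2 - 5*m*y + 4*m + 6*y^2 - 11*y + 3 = m^2 - 5*m*y - 2*m + 6*y^2 - 24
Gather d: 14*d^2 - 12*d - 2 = 14*d^2 - 12*d - 2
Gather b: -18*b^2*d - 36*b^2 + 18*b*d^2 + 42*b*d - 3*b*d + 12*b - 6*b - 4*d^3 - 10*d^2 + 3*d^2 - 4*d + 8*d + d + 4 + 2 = b^2*(-18*d - 36) + b*(18*d^2 + 39*d + 6) - 4*d^3 - 7*d^2 + 5*d + 6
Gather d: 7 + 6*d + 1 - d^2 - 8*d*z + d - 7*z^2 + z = -d^2 + d*(7 - 8*z) - 7*z^2 + z + 8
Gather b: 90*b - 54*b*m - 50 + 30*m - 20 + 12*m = b*(90 - 54*m) + 42*m - 70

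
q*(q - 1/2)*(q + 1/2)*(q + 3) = q^4 + 3*q^3 - q^2/4 - 3*q/4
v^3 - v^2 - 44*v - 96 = (v - 8)*(v + 3)*(v + 4)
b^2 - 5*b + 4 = (b - 4)*(b - 1)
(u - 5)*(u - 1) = u^2 - 6*u + 5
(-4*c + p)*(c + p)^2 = -4*c^3 - 7*c^2*p - 2*c*p^2 + p^3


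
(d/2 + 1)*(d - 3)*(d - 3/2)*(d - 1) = d^4/2 - 7*d^3/4 - d^2 + 27*d/4 - 9/2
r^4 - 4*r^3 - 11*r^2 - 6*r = r*(r - 6)*(r + 1)^2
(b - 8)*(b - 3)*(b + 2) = b^3 - 9*b^2 + 2*b + 48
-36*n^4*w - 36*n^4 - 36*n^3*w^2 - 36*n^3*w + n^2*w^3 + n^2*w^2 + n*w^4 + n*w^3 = (-6*n + w)*(n + w)*(6*n + w)*(n*w + n)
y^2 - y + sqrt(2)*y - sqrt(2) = (y - 1)*(y + sqrt(2))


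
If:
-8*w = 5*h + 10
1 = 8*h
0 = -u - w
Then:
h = 1/8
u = 85/64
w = -85/64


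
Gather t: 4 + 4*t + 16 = 4*t + 20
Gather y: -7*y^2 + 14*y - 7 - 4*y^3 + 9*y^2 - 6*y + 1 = -4*y^3 + 2*y^2 + 8*y - 6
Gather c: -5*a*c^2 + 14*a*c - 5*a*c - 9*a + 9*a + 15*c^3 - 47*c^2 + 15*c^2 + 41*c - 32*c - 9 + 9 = 15*c^3 + c^2*(-5*a - 32) + c*(9*a + 9)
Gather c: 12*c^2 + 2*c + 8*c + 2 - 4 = 12*c^2 + 10*c - 2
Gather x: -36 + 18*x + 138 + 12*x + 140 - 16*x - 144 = 14*x + 98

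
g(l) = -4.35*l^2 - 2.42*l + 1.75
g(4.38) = -92.30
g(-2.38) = -17.13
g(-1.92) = -9.64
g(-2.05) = -11.57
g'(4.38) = -40.53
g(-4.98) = -94.08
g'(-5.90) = 48.91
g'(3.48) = -32.70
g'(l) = -8.7*l - 2.42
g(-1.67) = -6.34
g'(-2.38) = 18.29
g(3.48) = -59.35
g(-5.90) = -135.40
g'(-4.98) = 40.91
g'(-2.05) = 15.42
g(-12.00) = -595.61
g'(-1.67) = 12.11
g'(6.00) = -54.62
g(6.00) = -169.37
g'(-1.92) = 14.28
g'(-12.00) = 101.98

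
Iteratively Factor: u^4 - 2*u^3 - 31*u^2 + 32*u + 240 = (u + 3)*(u^3 - 5*u^2 - 16*u + 80) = (u + 3)*(u + 4)*(u^2 - 9*u + 20) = (u - 4)*(u + 3)*(u + 4)*(u - 5)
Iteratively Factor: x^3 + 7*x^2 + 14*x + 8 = (x + 2)*(x^2 + 5*x + 4) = (x + 2)*(x + 4)*(x + 1)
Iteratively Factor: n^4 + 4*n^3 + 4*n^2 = (n)*(n^3 + 4*n^2 + 4*n) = n*(n + 2)*(n^2 + 2*n) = n^2*(n + 2)*(n + 2)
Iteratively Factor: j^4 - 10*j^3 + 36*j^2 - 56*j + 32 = (j - 2)*(j^3 - 8*j^2 + 20*j - 16) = (j - 4)*(j - 2)*(j^2 - 4*j + 4) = (j - 4)*(j - 2)^2*(j - 2)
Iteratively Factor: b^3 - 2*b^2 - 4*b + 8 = (b - 2)*(b^2 - 4) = (b - 2)^2*(b + 2)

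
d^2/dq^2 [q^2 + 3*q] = 2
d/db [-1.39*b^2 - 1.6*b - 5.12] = -2.78*b - 1.6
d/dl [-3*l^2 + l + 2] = 1 - 6*l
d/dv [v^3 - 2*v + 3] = 3*v^2 - 2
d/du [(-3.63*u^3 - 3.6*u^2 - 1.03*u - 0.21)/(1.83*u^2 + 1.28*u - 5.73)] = (-6.6429*u^4 - 9.2928*u^3 + 59.6766*u^2 + 42.0246*u + 6.1707)/(3.3489*u^4 + 4.6848*u^3 - 19.3334*u^2 - 14.6688*u + 32.8329)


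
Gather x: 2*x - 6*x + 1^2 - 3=-4*x - 2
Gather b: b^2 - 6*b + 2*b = b^2 - 4*b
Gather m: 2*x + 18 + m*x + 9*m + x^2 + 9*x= m*(x + 9) + x^2 + 11*x + 18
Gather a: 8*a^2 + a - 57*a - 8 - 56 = 8*a^2 - 56*a - 64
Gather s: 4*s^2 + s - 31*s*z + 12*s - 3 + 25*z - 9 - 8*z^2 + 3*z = 4*s^2 + s*(13 - 31*z) - 8*z^2 + 28*z - 12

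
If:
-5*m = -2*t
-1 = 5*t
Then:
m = -2/25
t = -1/5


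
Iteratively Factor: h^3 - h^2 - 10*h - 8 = (h - 4)*(h^2 + 3*h + 2) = (h - 4)*(h + 2)*(h + 1)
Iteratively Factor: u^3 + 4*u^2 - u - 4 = (u - 1)*(u^2 + 5*u + 4) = (u - 1)*(u + 4)*(u + 1)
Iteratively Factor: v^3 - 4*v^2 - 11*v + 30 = (v - 2)*(v^2 - 2*v - 15) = (v - 5)*(v - 2)*(v + 3)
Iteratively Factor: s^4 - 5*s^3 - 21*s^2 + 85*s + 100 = (s - 5)*(s^3 - 21*s - 20) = (s - 5)^2*(s^2 + 5*s + 4) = (s - 5)^2*(s + 4)*(s + 1)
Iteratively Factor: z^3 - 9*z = (z - 3)*(z^2 + 3*z) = z*(z - 3)*(z + 3)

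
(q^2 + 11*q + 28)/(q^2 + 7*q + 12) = (q + 7)/(q + 3)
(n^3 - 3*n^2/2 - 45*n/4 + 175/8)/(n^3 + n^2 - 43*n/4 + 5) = (4*n^2 + 4*n - 35)/(2*(2*n^2 + 7*n - 4))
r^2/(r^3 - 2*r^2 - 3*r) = r/(r^2 - 2*r - 3)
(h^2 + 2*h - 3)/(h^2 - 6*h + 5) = (h + 3)/(h - 5)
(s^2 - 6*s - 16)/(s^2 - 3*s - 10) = (s - 8)/(s - 5)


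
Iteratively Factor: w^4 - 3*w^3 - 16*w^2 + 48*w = (w)*(w^3 - 3*w^2 - 16*w + 48) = w*(w - 4)*(w^2 + w - 12) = w*(w - 4)*(w + 4)*(w - 3)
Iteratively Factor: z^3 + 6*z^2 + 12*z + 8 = (z + 2)*(z^2 + 4*z + 4) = (z + 2)^2*(z + 2)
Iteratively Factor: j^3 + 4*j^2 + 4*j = (j + 2)*(j^2 + 2*j) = (j + 2)^2*(j)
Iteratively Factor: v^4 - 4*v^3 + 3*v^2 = (v)*(v^3 - 4*v^2 + 3*v) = v*(v - 1)*(v^2 - 3*v) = v*(v - 3)*(v - 1)*(v)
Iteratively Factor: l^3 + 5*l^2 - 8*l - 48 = (l + 4)*(l^2 + l - 12) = (l - 3)*(l + 4)*(l + 4)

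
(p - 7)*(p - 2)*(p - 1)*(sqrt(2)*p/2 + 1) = sqrt(2)*p^4/2 - 5*sqrt(2)*p^3 + p^3 - 10*p^2 + 23*sqrt(2)*p^2/2 - 7*sqrt(2)*p + 23*p - 14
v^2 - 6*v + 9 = (v - 3)^2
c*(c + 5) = c^2 + 5*c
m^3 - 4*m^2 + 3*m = m*(m - 3)*(m - 1)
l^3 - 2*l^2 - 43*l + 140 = (l - 5)*(l - 4)*(l + 7)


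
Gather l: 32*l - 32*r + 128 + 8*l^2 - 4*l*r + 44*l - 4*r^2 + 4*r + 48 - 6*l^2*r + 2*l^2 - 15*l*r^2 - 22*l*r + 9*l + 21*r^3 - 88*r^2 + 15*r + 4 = l^2*(10 - 6*r) + l*(-15*r^2 - 26*r + 85) + 21*r^3 - 92*r^2 - 13*r + 180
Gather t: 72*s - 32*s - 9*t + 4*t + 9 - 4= 40*s - 5*t + 5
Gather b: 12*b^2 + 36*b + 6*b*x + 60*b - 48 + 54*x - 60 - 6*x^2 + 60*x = 12*b^2 + b*(6*x + 96) - 6*x^2 + 114*x - 108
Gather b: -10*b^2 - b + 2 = -10*b^2 - b + 2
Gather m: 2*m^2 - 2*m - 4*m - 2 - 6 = 2*m^2 - 6*m - 8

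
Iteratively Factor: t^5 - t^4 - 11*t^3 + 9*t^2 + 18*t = (t - 2)*(t^4 + t^3 - 9*t^2 - 9*t) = (t - 3)*(t - 2)*(t^3 + 4*t^2 + 3*t) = (t - 3)*(t - 2)*(t + 1)*(t^2 + 3*t) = t*(t - 3)*(t - 2)*(t + 1)*(t + 3)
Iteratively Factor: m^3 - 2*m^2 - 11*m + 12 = (m - 1)*(m^2 - m - 12) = (m - 1)*(m + 3)*(m - 4)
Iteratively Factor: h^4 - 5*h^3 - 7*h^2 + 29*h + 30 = (h - 3)*(h^3 - 2*h^2 - 13*h - 10) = (h - 3)*(h + 1)*(h^2 - 3*h - 10) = (h - 5)*(h - 3)*(h + 1)*(h + 2)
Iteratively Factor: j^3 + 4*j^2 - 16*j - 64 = (j + 4)*(j^2 - 16) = (j + 4)^2*(j - 4)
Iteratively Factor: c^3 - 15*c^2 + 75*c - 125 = (c - 5)*(c^2 - 10*c + 25) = (c - 5)^2*(c - 5)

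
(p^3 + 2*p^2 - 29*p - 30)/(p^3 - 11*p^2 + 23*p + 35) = (p + 6)/(p - 7)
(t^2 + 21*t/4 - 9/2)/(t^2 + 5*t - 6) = (t - 3/4)/(t - 1)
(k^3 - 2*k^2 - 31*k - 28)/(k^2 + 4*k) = k - 6 - 7/k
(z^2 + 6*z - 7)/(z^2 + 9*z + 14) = (z - 1)/(z + 2)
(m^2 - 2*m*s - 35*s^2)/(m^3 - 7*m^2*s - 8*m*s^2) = (-m^2 + 2*m*s + 35*s^2)/(m*(-m^2 + 7*m*s + 8*s^2))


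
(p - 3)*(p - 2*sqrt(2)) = p^2 - 3*p - 2*sqrt(2)*p + 6*sqrt(2)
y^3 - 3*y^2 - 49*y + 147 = (y - 7)*(y - 3)*(y + 7)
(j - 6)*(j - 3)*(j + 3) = j^3 - 6*j^2 - 9*j + 54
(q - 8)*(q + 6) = q^2 - 2*q - 48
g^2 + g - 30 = (g - 5)*(g + 6)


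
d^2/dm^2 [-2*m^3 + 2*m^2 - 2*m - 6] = 4 - 12*m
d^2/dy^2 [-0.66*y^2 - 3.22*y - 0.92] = -1.32000000000000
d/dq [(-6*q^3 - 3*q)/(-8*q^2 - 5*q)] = 12*(4*q^2 + 5*q - 2)/(64*q^2 + 80*q + 25)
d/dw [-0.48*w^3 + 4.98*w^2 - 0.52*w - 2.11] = -1.44*w^2 + 9.96*w - 0.52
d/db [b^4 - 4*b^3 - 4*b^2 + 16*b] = 4*b^3 - 12*b^2 - 8*b + 16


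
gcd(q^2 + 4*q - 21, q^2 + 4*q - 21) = q^2 + 4*q - 21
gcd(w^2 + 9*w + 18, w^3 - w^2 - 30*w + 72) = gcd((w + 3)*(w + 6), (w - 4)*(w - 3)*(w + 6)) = w + 6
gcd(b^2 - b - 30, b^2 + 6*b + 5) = b + 5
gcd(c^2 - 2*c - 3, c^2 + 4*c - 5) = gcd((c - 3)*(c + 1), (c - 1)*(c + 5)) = 1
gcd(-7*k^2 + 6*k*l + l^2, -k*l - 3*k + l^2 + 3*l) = k - l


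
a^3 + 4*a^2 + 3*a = a*(a + 1)*(a + 3)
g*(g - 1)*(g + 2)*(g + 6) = g^4 + 7*g^3 + 4*g^2 - 12*g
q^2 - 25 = (q - 5)*(q + 5)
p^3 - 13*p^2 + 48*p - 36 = (p - 6)^2*(p - 1)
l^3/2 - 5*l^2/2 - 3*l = l*(l/2 + 1/2)*(l - 6)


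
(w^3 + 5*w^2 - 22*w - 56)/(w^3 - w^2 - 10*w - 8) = (w + 7)/(w + 1)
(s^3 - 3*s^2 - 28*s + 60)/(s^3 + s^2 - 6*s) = (s^2 - s - 30)/(s*(s + 3))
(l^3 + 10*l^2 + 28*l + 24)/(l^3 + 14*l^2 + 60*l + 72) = (l + 2)/(l + 6)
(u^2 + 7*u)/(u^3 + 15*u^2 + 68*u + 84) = u/(u^2 + 8*u + 12)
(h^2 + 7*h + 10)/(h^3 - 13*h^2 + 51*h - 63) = (h^2 + 7*h + 10)/(h^3 - 13*h^2 + 51*h - 63)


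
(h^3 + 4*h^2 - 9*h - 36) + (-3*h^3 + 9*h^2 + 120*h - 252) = -2*h^3 + 13*h^2 + 111*h - 288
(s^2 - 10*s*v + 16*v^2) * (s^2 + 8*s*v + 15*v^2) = s^4 - 2*s^3*v - 49*s^2*v^2 - 22*s*v^3 + 240*v^4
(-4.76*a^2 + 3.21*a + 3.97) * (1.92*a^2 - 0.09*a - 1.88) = -9.1392*a^4 + 6.5916*a^3 + 16.2823*a^2 - 6.3921*a - 7.4636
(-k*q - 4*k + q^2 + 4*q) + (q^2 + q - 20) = -k*q - 4*k + 2*q^2 + 5*q - 20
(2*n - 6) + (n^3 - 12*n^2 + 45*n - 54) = n^3 - 12*n^2 + 47*n - 60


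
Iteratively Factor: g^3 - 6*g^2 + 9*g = (g - 3)*(g^2 - 3*g) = g*(g - 3)*(g - 3)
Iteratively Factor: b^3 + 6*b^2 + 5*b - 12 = (b - 1)*(b^2 + 7*b + 12) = (b - 1)*(b + 4)*(b + 3)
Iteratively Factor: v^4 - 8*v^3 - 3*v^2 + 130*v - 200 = (v - 5)*(v^3 - 3*v^2 - 18*v + 40) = (v - 5)*(v - 2)*(v^2 - v - 20) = (v - 5)*(v - 2)*(v + 4)*(v - 5)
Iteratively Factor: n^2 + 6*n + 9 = (n + 3)*(n + 3)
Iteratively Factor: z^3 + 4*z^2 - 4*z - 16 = (z + 2)*(z^2 + 2*z - 8) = (z + 2)*(z + 4)*(z - 2)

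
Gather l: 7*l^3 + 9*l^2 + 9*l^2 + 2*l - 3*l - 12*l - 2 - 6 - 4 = 7*l^3 + 18*l^2 - 13*l - 12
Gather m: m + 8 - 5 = m + 3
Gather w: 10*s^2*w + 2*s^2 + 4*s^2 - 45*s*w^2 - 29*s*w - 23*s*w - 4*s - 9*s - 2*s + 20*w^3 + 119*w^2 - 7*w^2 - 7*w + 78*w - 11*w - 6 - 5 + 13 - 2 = 6*s^2 - 15*s + 20*w^3 + w^2*(112 - 45*s) + w*(10*s^2 - 52*s + 60)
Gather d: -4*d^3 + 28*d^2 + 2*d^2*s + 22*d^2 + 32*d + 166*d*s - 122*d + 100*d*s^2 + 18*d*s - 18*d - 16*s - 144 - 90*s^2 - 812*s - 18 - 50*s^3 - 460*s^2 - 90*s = -4*d^3 + d^2*(2*s + 50) + d*(100*s^2 + 184*s - 108) - 50*s^3 - 550*s^2 - 918*s - 162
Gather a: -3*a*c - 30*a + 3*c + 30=a*(-3*c - 30) + 3*c + 30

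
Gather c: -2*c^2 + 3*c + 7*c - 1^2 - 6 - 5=-2*c^2 + 10*c - 12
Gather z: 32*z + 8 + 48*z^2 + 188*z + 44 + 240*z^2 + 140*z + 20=288*z^2 + 360*z + 72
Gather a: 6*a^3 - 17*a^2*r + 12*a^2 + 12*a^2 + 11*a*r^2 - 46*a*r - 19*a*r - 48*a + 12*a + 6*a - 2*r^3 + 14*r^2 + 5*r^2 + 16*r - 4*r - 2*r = 6*a^3 + a^2*(24 - 17*r) + a*(11*r^2 - 65*r - 30) - 2*r^3 + 19*r^2 + 10*r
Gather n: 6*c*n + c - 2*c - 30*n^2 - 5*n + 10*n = -c - 30*n^2 + n*(6*c + 5)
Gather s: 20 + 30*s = 30*s + 20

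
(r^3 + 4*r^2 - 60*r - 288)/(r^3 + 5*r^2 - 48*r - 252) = (r - 8)/(r - 7)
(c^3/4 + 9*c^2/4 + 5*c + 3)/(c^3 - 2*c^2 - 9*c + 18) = (c^3 + 9*c^2 + 20*c + 12)/(4*(c^3 - 2*c^2 - 9*c + 18))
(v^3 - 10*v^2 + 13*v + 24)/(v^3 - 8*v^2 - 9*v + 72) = (v + 1)/(v + 3)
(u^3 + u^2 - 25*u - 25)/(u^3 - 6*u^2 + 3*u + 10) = (u + 5)/(u - 2)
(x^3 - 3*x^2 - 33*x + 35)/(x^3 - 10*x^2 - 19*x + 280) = (x - 1)/(x - 8)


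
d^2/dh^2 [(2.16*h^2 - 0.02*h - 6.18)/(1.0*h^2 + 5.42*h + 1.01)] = (-23.4544*h^3 - 50.1696*h^2 - 200.8524*h - 345.982904)/(1.0*h^6 + 16.26*h^5 + 91.1592*h^4 + 192.065288*h^3 + 92.070792*h^2 + 16.586826*h + 1.030301)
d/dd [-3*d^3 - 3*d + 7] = -9*d^2 - 3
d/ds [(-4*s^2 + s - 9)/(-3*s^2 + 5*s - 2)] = (-17*s^2 - 38*s + 43)/(9*s^4 - 30*s^3 + 37*s^2 - 20*s + 4)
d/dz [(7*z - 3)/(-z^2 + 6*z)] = (7*z^2 - 6*z + 18)/(z^2*(z^2 - 12*z + 36))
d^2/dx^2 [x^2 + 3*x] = 2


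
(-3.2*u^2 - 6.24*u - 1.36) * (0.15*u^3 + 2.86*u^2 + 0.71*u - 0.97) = -0.48*u^5 - 10.088*u^4 - 20.3224*u^3 - 5.216*u^2 + 5.0872*u + 1.3192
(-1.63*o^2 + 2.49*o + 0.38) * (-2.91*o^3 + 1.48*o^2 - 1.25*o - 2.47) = 4.7433*o^5 - 9.6583*o^4 + 4.6169*o^3 + 1.476*o^2 - 6.6253*o - 0.9386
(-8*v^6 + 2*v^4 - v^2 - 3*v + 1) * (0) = 0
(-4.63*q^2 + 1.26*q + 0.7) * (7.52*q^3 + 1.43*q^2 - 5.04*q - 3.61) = -34.8176*q^5 + 2.8543*q^4 + 30.401*q^3 + 11.3649*q^2 - 8.0766*q - 2.527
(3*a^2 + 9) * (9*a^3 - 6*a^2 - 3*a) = 27*a^5 - 18*a^4 + 72*a^3 - 54*a^2 - 27*a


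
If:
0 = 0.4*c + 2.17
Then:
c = -5.42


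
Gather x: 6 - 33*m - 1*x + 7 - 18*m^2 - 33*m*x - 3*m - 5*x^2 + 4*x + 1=-18*m^2 - 36*m - 5*x^2 + x*(3 - 33*m) + 14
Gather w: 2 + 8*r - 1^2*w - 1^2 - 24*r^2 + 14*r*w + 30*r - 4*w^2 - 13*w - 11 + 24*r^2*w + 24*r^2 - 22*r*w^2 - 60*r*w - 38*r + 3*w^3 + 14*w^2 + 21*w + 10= 3*w^3 + w^2*(10 - 22*r) + w*(24*r^2 - 46*r + 7)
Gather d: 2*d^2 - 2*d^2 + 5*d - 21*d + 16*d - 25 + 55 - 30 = 0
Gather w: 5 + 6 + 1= 12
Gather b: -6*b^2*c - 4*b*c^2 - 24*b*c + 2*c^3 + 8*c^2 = -6*b^2*c + b*(-4*c^2 - 24*c) + 2*c^3 + 8*c^2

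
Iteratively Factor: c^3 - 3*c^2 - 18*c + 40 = (c - 5)*(c^2 + 2*c - 8) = (c - 5)*(c - 2)*(c + 4)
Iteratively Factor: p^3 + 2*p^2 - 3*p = (p + 3)*(p^2 - p) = (p - 1)*(p + 3)*(p)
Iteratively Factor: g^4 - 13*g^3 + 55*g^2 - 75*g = (g)*(g^3 - 13*g^2 + 55*g - 75) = g*(g - 3)*(g^2 - 10*g + 25) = g*(g - 5)*(g - 3)*(g - 5)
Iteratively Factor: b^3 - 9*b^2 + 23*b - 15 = (b - 3)*(b^2 - 6*b + 5) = (b - 5)*(b - 3)*(b - 1)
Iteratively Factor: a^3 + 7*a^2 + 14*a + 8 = (a + 1)*(a^2 + 6*a + 8) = (a + 1)*(a + 4)*(a + 2)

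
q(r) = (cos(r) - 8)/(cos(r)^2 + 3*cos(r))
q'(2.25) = -4.75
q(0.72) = -2.57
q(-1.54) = -85.39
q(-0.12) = -1.77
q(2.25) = 5.79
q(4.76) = -54.83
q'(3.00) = -0.26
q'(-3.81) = -2.22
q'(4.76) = 1175.56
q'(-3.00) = 0.26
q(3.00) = 4.52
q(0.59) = -2.25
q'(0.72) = -2.94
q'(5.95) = 0.90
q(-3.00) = 4.52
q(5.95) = -1.89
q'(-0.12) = 0.30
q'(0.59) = -2.01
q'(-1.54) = 2810.87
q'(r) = (2*sin(r)*cos(r) + 3*sin(r))*(cos(r) - 8)/(cos(r)^2 + 3*cos(r))^2 - sin(r)/(cos(r)^2 + 3*cos(r))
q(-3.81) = 5.05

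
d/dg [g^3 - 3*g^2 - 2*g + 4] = 3*g^2 - 6*g - 2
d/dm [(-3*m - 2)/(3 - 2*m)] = -13/(2*m - 3)^2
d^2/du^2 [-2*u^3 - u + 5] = -12*u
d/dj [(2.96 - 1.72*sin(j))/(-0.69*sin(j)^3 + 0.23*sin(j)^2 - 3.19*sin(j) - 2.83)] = (-2.3736*sin(j)^3 + 6.5228*sin(j)^2 - 1.3616*sin(j) + 14.31)*cos(j)/(0.4761*sin(j)^6 - 0.3174*sin(j)^5 + 4.4551*sin(j)^4 + 2.438*sin(j)^3 + 8.8743*sin(j)^2 + 18.0554*sin(j) + 8.0089)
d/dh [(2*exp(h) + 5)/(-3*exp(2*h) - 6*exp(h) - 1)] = (6*exp(2*h) + 30*exp(h) + 28)*exp(h)/(9*exp(4*h) + 36*exp(3*h) + 42*exp(2*h) + 12*exp(h) + 1)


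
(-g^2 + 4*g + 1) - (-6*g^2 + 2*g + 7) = 5*g^2 + 2*g - 6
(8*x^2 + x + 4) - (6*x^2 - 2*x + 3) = 2*x^2 + 3*x + 1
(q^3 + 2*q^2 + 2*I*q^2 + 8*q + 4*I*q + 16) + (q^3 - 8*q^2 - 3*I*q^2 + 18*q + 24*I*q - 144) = 2*q^3 - 6*q^2 - I*q^2 + 26*q + 28*I*q - 128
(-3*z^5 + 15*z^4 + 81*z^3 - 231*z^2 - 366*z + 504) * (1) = -3*z^5 + 15*z^4 + 81*z^3 - 231*z^2 - 366*z + 504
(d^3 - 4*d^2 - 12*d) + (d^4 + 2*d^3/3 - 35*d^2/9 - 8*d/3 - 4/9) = d^4 + 5*d^3/3 - 71*d^2/9 - 44*d/3 - 4/9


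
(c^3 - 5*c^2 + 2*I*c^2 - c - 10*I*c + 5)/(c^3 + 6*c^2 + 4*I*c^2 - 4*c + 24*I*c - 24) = (c^3 + c^2*(-5 + 2*I) + c*(-1 - 10*I) + 5)/(c^3 + c^2*(6 + 4*I) + c*(-4 + 24*I) - 24)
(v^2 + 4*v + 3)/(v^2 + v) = (v + 3)/v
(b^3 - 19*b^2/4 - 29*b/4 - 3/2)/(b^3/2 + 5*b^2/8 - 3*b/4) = 2*(4*b^3 - 19*b^2 - 29*b - 6)/(b*(4*b^2 + 5*b - 6))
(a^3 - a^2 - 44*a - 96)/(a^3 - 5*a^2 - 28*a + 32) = (a + 3)/(a - 1)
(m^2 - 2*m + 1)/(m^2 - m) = (m - 1)/m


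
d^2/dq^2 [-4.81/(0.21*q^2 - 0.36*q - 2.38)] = (-0.424242*q^2 + 0.727272*q + 4.81*(0.42*q - 0.36)*(0.84*q - 0.72) + 4.808076)/(-0.21*q^2 + 0.36*q + 2.38)^3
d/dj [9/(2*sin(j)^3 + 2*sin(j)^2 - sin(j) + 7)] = 9*(-6*sin(j)^2 - 4*sin(j) + 1)*cos(j)/(2*sin(j)^3 + 2*sin(j)^2 - sin(j) + 7)^2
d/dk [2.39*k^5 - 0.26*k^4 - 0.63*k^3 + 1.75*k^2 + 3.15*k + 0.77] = 11.95*k^4 - 1.04*k^3 - 1.89*k^2 + 3.5*k + 3.15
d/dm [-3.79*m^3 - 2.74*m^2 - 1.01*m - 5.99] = -11.37*m^2 - 5.48*m - 1.01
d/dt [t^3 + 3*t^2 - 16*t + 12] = 3*t^2 + 6*t - 16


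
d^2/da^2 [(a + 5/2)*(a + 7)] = 2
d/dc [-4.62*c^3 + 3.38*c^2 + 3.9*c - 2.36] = -13.86*c^2 + 6.76*c + 3.9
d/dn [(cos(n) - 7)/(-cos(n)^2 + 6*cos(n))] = (-sin(n) - 42*sin(n)/cos(n)^2 + 14*tan(n))/(cos(n) - 6)^2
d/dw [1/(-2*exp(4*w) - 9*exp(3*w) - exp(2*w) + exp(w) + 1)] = (8*exp(3*w) + 27*exp(2*w) + 2*exp(w) - 1)*exp(w)/(2*exp(4*w) + 9*exp(3*w) + exp(2*w) - exp(w) - 1)^2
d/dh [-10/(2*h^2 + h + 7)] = 10*(4*h + 1)/(2*h^2 + h + 7)^2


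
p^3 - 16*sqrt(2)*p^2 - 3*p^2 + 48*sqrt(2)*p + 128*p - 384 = (p - 3)*(p - 8*sqrt(2))^2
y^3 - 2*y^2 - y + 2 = (y - 2)*(y - 1)*(y + 1)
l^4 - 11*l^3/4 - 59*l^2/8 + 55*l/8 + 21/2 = (l - 4)*(l - 3/2)*(l + 1)*(l + 7/4)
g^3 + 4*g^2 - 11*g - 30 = (g - 3)*(g + 2)*(g + 5)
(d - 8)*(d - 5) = d^2 - 13*d + 40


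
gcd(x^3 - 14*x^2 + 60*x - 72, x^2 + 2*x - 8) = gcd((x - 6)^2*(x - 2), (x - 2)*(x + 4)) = x - 2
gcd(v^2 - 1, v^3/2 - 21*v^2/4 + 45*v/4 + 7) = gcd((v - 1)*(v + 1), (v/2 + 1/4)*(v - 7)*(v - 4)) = 1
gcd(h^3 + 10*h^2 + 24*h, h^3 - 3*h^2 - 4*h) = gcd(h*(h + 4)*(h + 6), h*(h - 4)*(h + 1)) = h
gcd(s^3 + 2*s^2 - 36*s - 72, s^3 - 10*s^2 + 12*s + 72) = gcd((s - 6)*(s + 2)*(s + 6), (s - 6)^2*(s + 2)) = s^2 - 4*s - 12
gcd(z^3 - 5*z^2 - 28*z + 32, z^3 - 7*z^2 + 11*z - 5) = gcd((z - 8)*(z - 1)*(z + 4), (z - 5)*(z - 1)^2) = z - 1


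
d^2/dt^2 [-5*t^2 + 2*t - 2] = -10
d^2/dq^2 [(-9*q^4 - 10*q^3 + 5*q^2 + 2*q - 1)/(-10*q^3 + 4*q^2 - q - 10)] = 2*(-46*q^6 - 3708*q^5 - 6063*q^4 + 4278*q^3 + 6378*q^2 + 2448*q - 439)/(1000*q^9 - 1200*q^8 + 780*q^7 + 2696*q^6 - 2322*q^5 + 1068*q^4 + 2761*q^3 - 1170*q^2 + 300*q + 1000)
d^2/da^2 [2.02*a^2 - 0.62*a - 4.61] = 4.04000000000000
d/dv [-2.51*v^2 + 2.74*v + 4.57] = 2.74 - 5.02*v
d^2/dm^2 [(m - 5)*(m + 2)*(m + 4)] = 6*m + 2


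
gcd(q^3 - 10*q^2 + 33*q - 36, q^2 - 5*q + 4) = q - 4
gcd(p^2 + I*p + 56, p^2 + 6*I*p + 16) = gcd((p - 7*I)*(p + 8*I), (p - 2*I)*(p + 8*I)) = p + 8*I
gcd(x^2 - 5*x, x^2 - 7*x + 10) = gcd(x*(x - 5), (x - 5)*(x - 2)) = x - 5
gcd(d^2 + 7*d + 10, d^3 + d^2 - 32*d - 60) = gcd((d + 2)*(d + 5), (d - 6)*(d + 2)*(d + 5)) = d^2 + 7*d + 10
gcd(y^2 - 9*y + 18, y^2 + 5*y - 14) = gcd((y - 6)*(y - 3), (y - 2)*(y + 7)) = 1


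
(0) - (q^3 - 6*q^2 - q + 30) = -q^3 + 6*q^2 + q - 30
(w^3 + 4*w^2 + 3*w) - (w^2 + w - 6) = w^3 + 3*w^2 + 2*w + 6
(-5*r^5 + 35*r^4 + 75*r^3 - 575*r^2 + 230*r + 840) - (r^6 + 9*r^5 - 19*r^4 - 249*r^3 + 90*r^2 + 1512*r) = -r^6 - 14*r^5 + 54*r^4 + 324*r^3 - 665*r^2 - 1282*r + 840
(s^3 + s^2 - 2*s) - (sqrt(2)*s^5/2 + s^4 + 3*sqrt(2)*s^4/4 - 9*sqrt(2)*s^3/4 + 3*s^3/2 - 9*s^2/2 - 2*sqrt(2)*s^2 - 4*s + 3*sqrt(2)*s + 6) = -sqrt(2)*s^5/2 - 3*sqrt(2)*s^4/4 - s^4 - s^3/2 + 9*sqrt(2)*s^3/4 + 2*sqrt(2)*s^2 + 11*s^2/2 - 3*sqrt(2)*s + 2*s - 6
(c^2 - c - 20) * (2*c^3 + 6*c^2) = 2*c^5 + 4*c^4 - 46*c^3 - 120*c^2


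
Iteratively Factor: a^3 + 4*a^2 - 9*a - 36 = (a - 3)*(a^2 + 7*a + 12) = (a - 3)*(a + 4)*(a + 3)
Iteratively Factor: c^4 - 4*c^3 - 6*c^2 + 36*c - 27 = (c + 3)*(c^3 - 7*c^2 + 15*c - 9) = (c - 1)*(c + 3)*(c^2 - 6*c + 9) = (c - 3)*(c - 1)*(c + 3)*(c - 3)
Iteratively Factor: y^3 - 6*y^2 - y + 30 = (y - 3)*(y^2 - 3*y - 10) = (y - 5)*(y - 3)*(y + 2)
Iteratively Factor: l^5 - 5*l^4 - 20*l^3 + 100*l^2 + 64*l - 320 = (l - 5)*(l^4 - 20*l^2 + 64) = (l - 5)*(l + 2)*(l^3 - 2*l^2 - 16*l + 32) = (l - 5)*(l - 4)*(l + 2)*(l^2 + 2*l - 8) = (l - 5)*(l - 4)*(l + 2)*(l + 4)*(l - 2)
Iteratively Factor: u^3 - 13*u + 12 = (u + 4)*(u^2 - 4*u + 3) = (u - 3)*(u + 4)*(u - 1)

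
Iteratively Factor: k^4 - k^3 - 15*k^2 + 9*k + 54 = (k + 3)*(k^3 - 4*k^2 - 3*k + 18) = (k - 3)*(k + 3)*(k^2 - k - 6) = (k - 3)*(k + 2)*(k + 3)*(k - 3)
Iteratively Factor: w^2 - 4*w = (w - 4)*(w)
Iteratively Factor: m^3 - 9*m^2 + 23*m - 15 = (m - 1)*(m^2 - 8*m + 15) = (m - 5)*(m - 1)*(m - 3)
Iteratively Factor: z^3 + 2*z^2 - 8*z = (z + 4)*(z^2 - 2*z) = (z - 2)*(z + 4)*(z)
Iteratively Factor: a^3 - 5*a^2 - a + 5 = (a - 1)*(a^2 - 4*a - 5) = (a - 5)*(a - 1)*(a + 1)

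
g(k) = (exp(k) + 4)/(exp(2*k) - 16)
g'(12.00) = 0.00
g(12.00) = 0.00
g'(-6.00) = 0.00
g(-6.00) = -0.25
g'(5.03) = -0.01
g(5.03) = 0.01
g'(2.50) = -0.18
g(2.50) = 0.12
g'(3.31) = -0.05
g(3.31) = 0.04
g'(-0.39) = -0.06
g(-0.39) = -0.30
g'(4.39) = -0.01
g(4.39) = 0.01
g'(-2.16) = -0.01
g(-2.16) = -0.26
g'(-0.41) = -0.06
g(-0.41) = -0.30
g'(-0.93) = -0.03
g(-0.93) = -0.28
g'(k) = -2*(exp(k) + 4)*exp(2*k)/(exp(2*k) - 16)^2 + exp(k)/(exp(2*k) - 16) = -exp(k)/(exp(2*k) - 8*exp(k) + 16)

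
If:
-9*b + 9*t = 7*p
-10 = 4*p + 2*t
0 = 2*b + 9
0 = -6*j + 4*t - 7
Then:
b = -9/2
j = -213/50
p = -9/50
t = -116/25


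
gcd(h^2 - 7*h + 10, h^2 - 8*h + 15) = h - 5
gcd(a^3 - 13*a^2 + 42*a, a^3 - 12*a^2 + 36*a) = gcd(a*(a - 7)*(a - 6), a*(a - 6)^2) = a^2 - 6*a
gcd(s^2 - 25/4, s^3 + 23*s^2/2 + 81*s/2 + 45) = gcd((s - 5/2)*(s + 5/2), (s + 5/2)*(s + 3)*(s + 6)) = s + 5/2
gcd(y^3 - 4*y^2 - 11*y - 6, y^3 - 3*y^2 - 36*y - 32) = y + 1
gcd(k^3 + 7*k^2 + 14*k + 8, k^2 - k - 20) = k + 4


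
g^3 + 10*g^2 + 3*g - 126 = (g - 3)*(g + 6)*(g + 7)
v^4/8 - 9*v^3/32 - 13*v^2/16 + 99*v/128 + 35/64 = (v/4 + 1/2)*(v/2 + 1/4)*(v - 7/2)*(v - 5/4)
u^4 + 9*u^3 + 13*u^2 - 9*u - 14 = (u - 1)*(u + 1)*(u + 2)*(u + 7)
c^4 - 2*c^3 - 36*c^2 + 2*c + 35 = (c - 7)*(c - 1)*(c + 1)*(c + 5)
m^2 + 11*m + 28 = (m + 4)*(m + 7)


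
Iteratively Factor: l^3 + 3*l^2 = (l)*(l^2 + 3*l) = l^2*(l + 3)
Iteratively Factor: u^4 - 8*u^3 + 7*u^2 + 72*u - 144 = (u - 4)*(u^3 - 4*u^2 - 9*u + 36) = (u - 4)^2*(u^2 - 9) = (u - 4)^2*(u + 3)*(u - 3)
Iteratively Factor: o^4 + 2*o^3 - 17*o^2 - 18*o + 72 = (o + 3)*(o^3 - o^2 - 14*o + 24) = (o + 3)*(o + 4)*(o^2 - 5*o + 6) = (o - 2)*(o + 3)*(o + 4)*(o - 3)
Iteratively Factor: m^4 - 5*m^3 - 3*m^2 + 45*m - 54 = (m - 3)*(m^3 - 2*m^2 - 9*m + 18) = (m - 3)*(m + 3)*(m^2 - 5*m + 6) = (m - 3)^2*(m + 3)*(m - 2)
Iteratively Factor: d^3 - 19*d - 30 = (d + 2)*(d^2 - 2*d - 15) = (d - 5)*(d + 2)*(d + 3)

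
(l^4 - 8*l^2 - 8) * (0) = 0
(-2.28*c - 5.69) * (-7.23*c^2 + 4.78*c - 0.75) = 16.4844*c^3 + 30.2403*c^2 - 25.4882*c + 4.2675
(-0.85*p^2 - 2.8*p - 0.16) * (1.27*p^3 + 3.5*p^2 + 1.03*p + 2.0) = -1.0795*p^5 - 6.531*p^4 - 10.8787*p^3 - 5.144*p^2 - 5.7648*p - 0.32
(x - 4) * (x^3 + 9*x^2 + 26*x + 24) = x^4 + 5*x^3 - 10*x^2 - 80*x - 96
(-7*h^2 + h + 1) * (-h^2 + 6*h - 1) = 7*h^4 - 43*h^3 + 12*h^2 + 5*h - 1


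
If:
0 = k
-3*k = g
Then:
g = 0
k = 0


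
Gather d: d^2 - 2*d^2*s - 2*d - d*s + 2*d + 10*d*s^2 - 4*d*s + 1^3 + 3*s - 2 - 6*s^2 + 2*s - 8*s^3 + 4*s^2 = d^2*(1 - 2*s) + d*(10*s^2 - 5*s) - 8*s^3 - 2*s^2 + 5*s - 1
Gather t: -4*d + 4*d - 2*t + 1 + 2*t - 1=0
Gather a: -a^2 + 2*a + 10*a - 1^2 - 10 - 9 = -a^2 + 12*a - 20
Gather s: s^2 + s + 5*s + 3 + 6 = s^2 + 6*s + 9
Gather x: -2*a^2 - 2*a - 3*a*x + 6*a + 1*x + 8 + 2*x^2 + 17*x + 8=-2*a^2 + 4*a + 2*x^2 + x*(18 - 3*a) + 16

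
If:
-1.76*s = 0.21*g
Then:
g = -8.38095238095238*s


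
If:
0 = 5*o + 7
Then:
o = -7/5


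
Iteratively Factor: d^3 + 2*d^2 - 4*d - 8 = (d + 2)*(d^2 - 4) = (d + 2)^2*(d - 2)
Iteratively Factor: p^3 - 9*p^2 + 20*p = (p - 4)*(p^2 - 5*p) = (p - 5)*(p - 4)*(p)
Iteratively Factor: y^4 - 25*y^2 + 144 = (y - 3)*(y^3 + 3*y^2 - 16*y - 48) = (y - 4)*(y - 3)*(y^2 + 7*y + 12) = (y - 4)*(y - 3)*(y + 3)*(y + 4)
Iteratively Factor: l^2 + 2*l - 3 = (l + 3)*(l - 1)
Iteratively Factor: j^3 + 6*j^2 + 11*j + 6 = (j + 3)*(j^2 + 3*j + 2) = (j + 2)*(j + 3)*(j + 1)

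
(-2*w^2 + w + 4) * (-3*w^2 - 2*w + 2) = 6*w^4 + w^3 - 18*w^2 - 6*w + 8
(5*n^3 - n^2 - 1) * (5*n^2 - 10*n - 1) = 25*n^5 - 55*n^4 + 5*n^3 - 4*n^2 + 10*n + 1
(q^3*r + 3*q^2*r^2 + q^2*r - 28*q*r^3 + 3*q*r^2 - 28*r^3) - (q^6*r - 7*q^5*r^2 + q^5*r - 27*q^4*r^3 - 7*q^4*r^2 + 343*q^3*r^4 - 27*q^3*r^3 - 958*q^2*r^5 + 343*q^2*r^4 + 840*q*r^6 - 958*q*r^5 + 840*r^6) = -q^6*r + 7*q^5*r^2 - q^5*r + 27*q^4*r^3 + 7*q^4*r^2 - 343*q^3*r^4 + 27*q^3*r^3 + q^3*r + 958*q^2*r^5 - 343*q^2*r^4 + 3*q^2*r^2 + q^2*r - 840*q*r^6 + 958*q*r^5 - 28*q*r^3 + 3*q*r^2 - 840*r^6 - 28*r^3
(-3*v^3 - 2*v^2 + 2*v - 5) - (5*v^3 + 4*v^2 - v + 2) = -8*v^3 - 6*v^2 + 3*v - 7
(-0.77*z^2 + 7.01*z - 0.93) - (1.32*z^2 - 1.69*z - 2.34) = -2.09*z^2 + 8.7*z + 1.41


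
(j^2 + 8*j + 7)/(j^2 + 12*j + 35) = (j + 1)/(j + 5)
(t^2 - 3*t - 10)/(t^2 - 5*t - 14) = (t - 5)/(t - 7)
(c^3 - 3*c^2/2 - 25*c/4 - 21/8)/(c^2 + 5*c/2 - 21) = (c^2 + 2*c + 3/4)/(c + 6)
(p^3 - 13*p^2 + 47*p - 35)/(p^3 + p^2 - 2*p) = (p^2 - 12*p + 35)/(p*(p + 2))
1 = 1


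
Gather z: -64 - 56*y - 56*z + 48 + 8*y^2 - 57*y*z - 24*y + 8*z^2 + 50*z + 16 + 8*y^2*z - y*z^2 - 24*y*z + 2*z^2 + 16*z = 8*y^2 - 80*y + z^2*(10 - y) + z*(8*y^2 - 81*y + 10)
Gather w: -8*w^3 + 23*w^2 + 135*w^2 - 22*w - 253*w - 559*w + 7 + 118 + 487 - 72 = -8*w^3 + 158*w^2 - 834*w + 540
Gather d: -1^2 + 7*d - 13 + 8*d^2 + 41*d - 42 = 8*d^2 + 48*d - 56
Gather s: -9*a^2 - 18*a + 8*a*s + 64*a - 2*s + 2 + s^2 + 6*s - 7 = -9*a^2 + 46*a + s^2 + s*(8*a + 4) - 5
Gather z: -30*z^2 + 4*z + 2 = -30*z^2 + 4*z + 2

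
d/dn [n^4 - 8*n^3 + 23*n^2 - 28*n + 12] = 4*n^3 - 24*n^2 + 46*n - 28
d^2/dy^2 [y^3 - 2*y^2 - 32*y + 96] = 6*y - 4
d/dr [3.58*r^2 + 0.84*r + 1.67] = 7.16*r + 0.84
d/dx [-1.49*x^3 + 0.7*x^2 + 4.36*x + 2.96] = -4.47*x^2 + 1.4*x + 4.36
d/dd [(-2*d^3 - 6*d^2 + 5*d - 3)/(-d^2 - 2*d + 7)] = (2*d^4 + 8*d^3 - 25*d^2 - 90*d + 29)/(d^4 + 4*d^3 - 10*d^2 - 28*d + 49)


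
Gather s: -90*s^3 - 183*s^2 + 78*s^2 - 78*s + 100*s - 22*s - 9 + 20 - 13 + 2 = -90*s^3 - 105*s^2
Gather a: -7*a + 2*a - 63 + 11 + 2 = -5*a - 50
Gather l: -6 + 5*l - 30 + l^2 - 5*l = l^2 - 36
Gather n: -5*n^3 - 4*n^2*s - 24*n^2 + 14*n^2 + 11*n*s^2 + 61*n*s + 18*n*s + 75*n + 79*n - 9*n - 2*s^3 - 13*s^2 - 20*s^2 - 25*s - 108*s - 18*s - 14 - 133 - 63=-5*n^3 + n^2*(-4*s - 10) + n*(11*s^2 + 79*s + 145) - 2*s^3 - 33*s^2 - 151*s - 210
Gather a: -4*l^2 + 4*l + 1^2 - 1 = -4*l^2 + 4*l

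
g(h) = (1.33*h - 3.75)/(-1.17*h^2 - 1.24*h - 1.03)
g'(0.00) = -5.67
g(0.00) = 3.64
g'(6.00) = -0.00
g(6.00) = -0.08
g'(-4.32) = 0.20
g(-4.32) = 0.54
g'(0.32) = -3.62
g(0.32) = 2.15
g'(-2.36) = 1.09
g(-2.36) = 1.49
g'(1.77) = -0.35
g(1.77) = 0.20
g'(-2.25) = 1.25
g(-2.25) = 1.62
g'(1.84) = -0.32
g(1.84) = 0.18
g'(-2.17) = 1.37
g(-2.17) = 1.72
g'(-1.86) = 2.04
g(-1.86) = 2.25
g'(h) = (1.33*h - 3.75)*(2.34*h + 1.24)/(-1.17*h^2 - 1.24*h - 1.03)^2 + 1.33/(-1.17*h^2 - 1.24*h - 1.03) = (1.5561*h^2 - 8.775*h - 6.0199)/(1.3689*h^4 + 2.9016*h^3 + 3.9478*h^2 + 2.5544*h + 1.0609)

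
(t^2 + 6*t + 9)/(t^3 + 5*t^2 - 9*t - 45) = (t + 3)/(t^2 + 2*t - 15)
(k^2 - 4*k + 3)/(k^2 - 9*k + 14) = (k^2 - 4*k + 3)/(k^2 - 9*k + 14)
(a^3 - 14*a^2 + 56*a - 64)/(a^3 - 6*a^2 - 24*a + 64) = (a - 4)/(a + 4)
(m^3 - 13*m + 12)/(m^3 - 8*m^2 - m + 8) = (m^2 + m - 12)/(m^2 - 7*m - 8)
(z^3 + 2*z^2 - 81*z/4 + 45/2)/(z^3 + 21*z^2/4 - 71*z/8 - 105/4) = 2*(2*z - 3)/(4*z + 7)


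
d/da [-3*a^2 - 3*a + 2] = -6*a - 3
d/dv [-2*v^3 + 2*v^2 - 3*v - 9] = -6*v^2 + 4*v - 3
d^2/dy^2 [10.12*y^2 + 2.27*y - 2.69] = 20.2400000000000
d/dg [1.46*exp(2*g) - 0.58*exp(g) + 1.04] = (2.92*exp(g) - 0.58)*exp(g)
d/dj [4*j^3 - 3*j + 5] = 12*j^2 - 3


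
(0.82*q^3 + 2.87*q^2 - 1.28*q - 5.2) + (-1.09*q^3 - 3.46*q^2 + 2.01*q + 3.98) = -0.27*q^3 - 0.59*q^2 + 0.73*q - 1.22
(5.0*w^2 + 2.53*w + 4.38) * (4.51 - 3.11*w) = -15.55*w^3 + 14.6817*w^2 - 2.2115*w + 19.7538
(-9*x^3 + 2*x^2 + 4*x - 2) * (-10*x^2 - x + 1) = 90*x^5 - 11*x^4 - 51*x^3 + 18*x^2 + 6*x - 2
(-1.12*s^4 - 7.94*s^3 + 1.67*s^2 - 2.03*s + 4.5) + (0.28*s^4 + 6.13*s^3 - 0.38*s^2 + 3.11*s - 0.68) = -0.84*s^4 - 1.81*s^3 + 1.29*s^2 + 1.08*s + 3.82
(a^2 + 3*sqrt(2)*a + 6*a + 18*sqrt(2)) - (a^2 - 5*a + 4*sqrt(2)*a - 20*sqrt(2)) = -sqrt(2)*a + 11*a + 38*sqrt(2)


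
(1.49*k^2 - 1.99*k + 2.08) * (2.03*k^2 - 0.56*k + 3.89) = 3.0247*k^4 - 4.8741*k^3 + 11.1329*k^2 - 8.9059*k + 8.0912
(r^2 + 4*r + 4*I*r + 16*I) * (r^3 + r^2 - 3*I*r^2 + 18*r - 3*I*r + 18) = r^5 + 5*r^4 + I*r^4 + 34*r^3 + 5*I*r^3 + 150*r^2 + 76*I*r^2 + 120*r + 360*I*r + 288*I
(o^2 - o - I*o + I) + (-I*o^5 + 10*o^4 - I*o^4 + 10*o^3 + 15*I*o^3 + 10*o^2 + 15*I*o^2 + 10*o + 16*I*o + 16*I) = -I*o^5 + 10*o^4 - I*o^4 + 10*o^3 + 15*I*o^3 + 11*o^2 + 15*I*o^2 + 9*o + 15*I*o + 17*I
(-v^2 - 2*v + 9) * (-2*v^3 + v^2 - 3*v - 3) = 2*v^5 + 3*v^4 - 17*v^3 + 18*v^2 - 21*v - 27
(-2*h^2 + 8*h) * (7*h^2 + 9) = -14*h^4 + 56*h^3 - 18*h^2 + 72*h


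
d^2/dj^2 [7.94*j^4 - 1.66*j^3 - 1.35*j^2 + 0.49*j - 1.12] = 95.28*j^2 - 9.96*j - 2.7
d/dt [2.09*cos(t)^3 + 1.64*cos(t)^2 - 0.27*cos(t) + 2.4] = (-6.27*cos(t)^2 - 3.28*cos(t) + 0.27)*sin(t)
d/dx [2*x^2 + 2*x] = 4*x + 2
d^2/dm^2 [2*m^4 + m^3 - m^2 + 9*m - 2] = 24*m^2 + 6*m - 2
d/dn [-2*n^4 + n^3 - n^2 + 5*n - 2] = -8*n^3 + 3*n^2 - 2*n + 5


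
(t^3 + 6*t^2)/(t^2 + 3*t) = t*(t + 6)/(t + 3)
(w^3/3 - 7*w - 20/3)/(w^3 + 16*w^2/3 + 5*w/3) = (w^3 - 21*w - 20)/(w*(3*w^2 + 16*w + 5))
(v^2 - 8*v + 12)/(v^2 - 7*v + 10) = (v - 6)/(v - 5)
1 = 1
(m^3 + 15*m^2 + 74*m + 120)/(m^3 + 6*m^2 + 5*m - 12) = (m^2 + 11*m + 30)/(m^2 + 2*m - 3)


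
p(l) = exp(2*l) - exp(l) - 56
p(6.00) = 162295.36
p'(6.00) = 325106.15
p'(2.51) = 290.52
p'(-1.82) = -0.11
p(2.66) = 134.09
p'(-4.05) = -0.02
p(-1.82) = -56.14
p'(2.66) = 394.47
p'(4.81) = 30003.37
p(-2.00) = -56.12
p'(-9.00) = 0.00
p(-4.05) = -56.02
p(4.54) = 8628.28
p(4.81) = 14884.32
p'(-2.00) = -0.10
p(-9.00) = -56.00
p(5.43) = 51767.93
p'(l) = 2*exp(2*l) - exp(l)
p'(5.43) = 103876.01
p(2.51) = 83.11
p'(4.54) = 17462.24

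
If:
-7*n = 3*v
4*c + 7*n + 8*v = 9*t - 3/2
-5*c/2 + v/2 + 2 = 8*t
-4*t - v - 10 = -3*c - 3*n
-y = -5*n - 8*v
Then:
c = 80/57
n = 1148/1349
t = -2531/8094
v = -8036/4047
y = -47068/4047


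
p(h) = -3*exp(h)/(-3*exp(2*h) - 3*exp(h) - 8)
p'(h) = -3*(6*exp(2*h) + 3*exp(h))*exp(h)/(-3*exp(2*h) - 3*exp(h) - 8)^2 - 3*exp(h)/(-3*exp(2*h) - 3*exp(h) - 8)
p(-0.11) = 0.21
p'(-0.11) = 0.09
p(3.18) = 0.04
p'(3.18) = -0.04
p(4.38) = 0.01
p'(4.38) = -0.01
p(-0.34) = 0.18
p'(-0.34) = 0.10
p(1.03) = 0.21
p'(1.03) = -0.08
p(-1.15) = 0.10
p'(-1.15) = 0.09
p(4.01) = 0.02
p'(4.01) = -0.02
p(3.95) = 0.02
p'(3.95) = -0.02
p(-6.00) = 0.00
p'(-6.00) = 0.00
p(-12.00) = 0.00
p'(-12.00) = 0.00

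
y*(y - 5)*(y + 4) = y^3 - y^2 - 20*y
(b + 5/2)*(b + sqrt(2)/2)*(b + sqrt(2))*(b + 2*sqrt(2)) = b^4 + 5*b^3/2 + 7*sqrt(2)*b^3/2 + 7*b^2 + 35*sqrt(2)*b^2/4 + 2*sqrt(2)*b + 35*b/2 + 5*sqrt(2)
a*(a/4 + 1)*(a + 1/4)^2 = a^4/4 + 9*a^3/8 + 33*a^2/64 + a/16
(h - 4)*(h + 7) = h^2 + 3*h - 28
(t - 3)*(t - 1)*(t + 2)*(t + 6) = t^4 + 4*t^3 - 17*t^2 - 24*t + 36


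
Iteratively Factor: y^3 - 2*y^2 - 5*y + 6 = (y - 3)*(y^2 + y - 2) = (y - 3)*(y + 2)*(y - 1)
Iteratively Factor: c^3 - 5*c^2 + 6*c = (c)*(c^2 - 5*c + 6) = c*(c - 2)*(c - 3)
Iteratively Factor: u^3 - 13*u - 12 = (u - 4)*(u^2 + 4*u + 3) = (u - 4)*(u + 1)*(u + 3)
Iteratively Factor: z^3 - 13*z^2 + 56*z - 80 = (z - 5)*(z^2 - 8*z + 16) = (z - 5)*(z - 4)*(z - 4)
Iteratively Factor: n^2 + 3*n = (n + 3)*(n)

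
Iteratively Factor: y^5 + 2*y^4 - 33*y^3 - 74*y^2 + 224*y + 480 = (y + 2)*(y^4 - 33*y^2 - 8*y + 240) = (y - 5)*(y + 2)*(y^3 + 5*y^2 - 8*y - 48) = (y - 5)*(y - 3)*(y + 2)*(y^2 + 8*y + 16) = (y - 5)*(y - 3)*(y + 2)*(y + 4)*(y + 4)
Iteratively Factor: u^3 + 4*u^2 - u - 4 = (u + 1)*(u^2 + 3*u - 4) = (u - 1)*(u + 1)*(u + 4)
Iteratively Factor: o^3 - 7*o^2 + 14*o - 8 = (o - 2)*(o^2 - 5*o + 4) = (o - 4)*(o - 2)*(o - 1)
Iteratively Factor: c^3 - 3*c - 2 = (c - 2)*(c^2 + 2*c + 1) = (c - 2)*(c + 1)*(c + 1)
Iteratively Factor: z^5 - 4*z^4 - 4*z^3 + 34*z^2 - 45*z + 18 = (z - 1)*(z^4 - 3*z^3 - 7*z^2 + 27*z - 18) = (z - 3)*(z - 1)*(z^3 - 7*z + 6) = (z - 3)*(z - 2)*(z - 1)*(z^2 + 2*z - 3) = (z - 3)*(z - 2)*(z - 1)^2*(z + 3)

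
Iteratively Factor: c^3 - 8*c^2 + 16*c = (c)*(c^2 - 8*c + 16) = c*(c - 4)*(c - 4)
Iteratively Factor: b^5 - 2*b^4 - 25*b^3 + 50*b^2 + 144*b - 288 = (b + 3)*(b^4 - 5*b^3 - 10*b^2 + 80*b - 96) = (b - 4)*(b + 3)*(b^3 - b^2 - 14*b + 24) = (b - 4)*(b - 3)*(b + 3)*(b^2 + 2*b - 8) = (b - 4)*(b - 3)*(b + 3)*(b + 4)*(b - 2)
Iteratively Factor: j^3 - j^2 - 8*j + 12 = (j - 2)*(j^2 + j - 6) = (j - 2)*(j + 3)*(j - 2)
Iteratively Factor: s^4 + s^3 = (s + 1)*(s^3) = s*(s + 1)*(s^2) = s^2*(s + 1)*(s)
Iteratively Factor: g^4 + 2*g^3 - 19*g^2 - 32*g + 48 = (g + 3)*(g^3 - g^2 - 16*g + 16) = (g + 3)*(g + 4)*(g^2 - 5*g + 4) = (g - 4)*(g + 3)*(g + 4)*(g - 1)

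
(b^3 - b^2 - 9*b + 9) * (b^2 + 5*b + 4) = b^5 + 4*b^4 - 10*b^3 - 40*b^2 + 9*b + 36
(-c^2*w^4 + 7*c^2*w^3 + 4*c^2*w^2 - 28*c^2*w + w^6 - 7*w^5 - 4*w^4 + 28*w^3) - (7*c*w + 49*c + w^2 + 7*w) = -c^2*w^4 + 7*c^2*w^3 + 4*c^2*w^2 - 28*c^2*w - 7*c*w - 49*c + w^6 - 7*w^5 - 4*w^4 + 28*w^3 - w^2 - 7*w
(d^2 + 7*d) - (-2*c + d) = 2*c + d^2 + 6*d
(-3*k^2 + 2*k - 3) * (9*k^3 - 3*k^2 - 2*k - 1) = -27*k^5 + 27*k^4 - 27*k^3 + 8*k^2 + 4*k + 3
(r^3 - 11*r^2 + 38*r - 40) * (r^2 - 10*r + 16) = r^5 - 21*r^4 + 164*r^3 - 596*r^2 + 1008*r - 640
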